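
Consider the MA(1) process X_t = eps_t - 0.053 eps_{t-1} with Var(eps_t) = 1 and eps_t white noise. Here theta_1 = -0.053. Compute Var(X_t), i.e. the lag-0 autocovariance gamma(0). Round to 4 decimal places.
\gamma(0) = 1.0028

For an MA(q) process X_t = eps_t + sum_i theta_i eps_{t-i} with
Var(eps_t) = sigma^2, the variance is
  gamma(0) = sigma^2 * (1 + sum_i theta_i^2).
  sum_i theta_i^2 = (-0.053)^2 = 0.002809.
  gamma(0) = 1 * (1 + 0.002809) = 1 * 1.002809 = 1.002809, which rounds to 1.0028.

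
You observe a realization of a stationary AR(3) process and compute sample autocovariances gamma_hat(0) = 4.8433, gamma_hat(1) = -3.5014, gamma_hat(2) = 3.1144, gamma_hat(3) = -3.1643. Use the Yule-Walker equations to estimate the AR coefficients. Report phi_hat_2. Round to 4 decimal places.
\hat\phi_{2} = 0.1030

The Yule-Walker equations for an AR(p) process read, in matrix form,
  Gamma_p phi = r_p,   with   (Gamma_p)_{ij} = gamma(|i - j|),
                       (r_p)_i = gamma(i),   i,j = 1..p.
Substitute the sample gammas (Toeplitz matrix and right-hand side of size 3):
  Gamma_p = [[4.8433, -3.5014, 3.1144], [-3.5014, 4.8433, -3.5014], [3.1144, -3.5014, 4.8433]]
  r_p     = [-3.5014, 3.1144, -3.1643]
Written out (R1..R3):
  (R1) 4.8433 phi_1 - 3.5014 phi_2 + 3.1144 phi_3 = -3.5014
  (R2) -3.5014 phi_1 + 4.8433 phi_2 - 3.5014 phi_3 = 3.1144
  (R3) 3.1144 phi_1 - 3.5014 phi_2 + 4.8433 phi_3 = -3.1643
Gaussian elimination:
  R2 <- R2 - (-3.5014/4.8433) R1 = R2 - (-0.722937) R1:  2.312009 phi_2 - 1.249886 phi_3 = 0.583109
  R3 <- R3 - (3.1144/4.8433) R1 = R3 - (0.643033) R1:  -1.249886 phi_2 + 2.840639 phi_3 = -0.912786
  R3 <- R3 - (-1.249886/2.312009) R2 = R3 - (-0.540606) R2:  2.164944 phi_3 = -0.597553
Back-substitution:
  phi_hat_3 = -0.597553 / 2.164944 = -0.276013
  phi_hat_2 = (0.583109 - (-1.249886)(-0.276013)) / 2.312009 = 0.102994
  phi_hat_1 = (-3.5014 - (-3.5014)(0.102994) - (3.1144)(-0.276013)) / 4.8433 = -0.470993
So phi_hat = [-0.4710, 0.1030, -0.2760].
Therefore phi_hat_2 = 0.1030.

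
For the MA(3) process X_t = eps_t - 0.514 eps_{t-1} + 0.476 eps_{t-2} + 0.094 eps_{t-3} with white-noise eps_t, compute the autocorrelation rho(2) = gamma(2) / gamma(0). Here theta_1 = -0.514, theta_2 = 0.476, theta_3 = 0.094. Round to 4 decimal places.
\rho(2) = 0.2852

For an MA(q) process with theta_0 = 1, the autocovariance is
  gamma(k) = sigma^2 * sum_{i=0..q-k} theta_i * theta_{i+k},
and rho(k) = gamma(k) / gamma(0). Sigma^2 cancels.
  numerator   = (1)*(0.476) + (-0.514)*(0.094) = 0.427684.
  denominator = (1)^2 + (-0.514)^2 + (0.476)^2 + (0.094)^2 = 1.499608.
  rho(2) = 0.427684 / 1.499608 = 0.2852.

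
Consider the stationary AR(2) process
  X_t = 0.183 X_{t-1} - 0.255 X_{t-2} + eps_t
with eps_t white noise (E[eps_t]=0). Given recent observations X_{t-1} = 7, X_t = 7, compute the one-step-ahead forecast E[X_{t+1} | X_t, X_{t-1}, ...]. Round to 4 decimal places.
E[X_{t+1} \mid \mathcal F_t] = -0.5040

For an AR(p) model X_t = c + sum_i phi_i X_{t-i} + eps_t, the
one-step-ahead conditional mean is
  E[X_{t+1} | X_t, ...] = c + sum_i phi_i X_{t+1-i}.
Substitute known values:
  E[X_{t+1} | ...] = (0.183) * (7) + (-0.255) * (7)
                   = -0.5040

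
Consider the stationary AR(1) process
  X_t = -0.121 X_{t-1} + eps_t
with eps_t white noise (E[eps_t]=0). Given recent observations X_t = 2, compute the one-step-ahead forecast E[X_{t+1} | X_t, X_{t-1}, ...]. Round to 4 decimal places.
E[X_{t+1} \mid \mathcal F_t] = -0.2420

For an AR(p) model X_t = c + sum_i phi_i X_{t-i} + eps_t, the
one-step-ahead conditional mean is
  E[X_{t+1} | X_t, ...] = c + sum_i phi_i X_{t+1-i}.
Substitute known values:
  E[X_{t+1} | ...] = (-0.121) * (2)
                   = -0.2420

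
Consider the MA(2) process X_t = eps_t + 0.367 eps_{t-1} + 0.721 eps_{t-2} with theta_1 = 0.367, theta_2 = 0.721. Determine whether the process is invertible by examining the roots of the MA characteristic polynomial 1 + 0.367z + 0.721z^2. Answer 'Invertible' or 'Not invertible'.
\text{Invertible}

The MA(q) characteristic polynomial is P(z) = 1 + 0.367z + 0.721z^2.
Invertibility requires all roots to lie outside the unit circle, i.e. |z| > 1 for every root.
Set 1 + (0.367) z + (0.721) z^2 = 0, i.e. a z^2 + b z + c = 0 with a = 0.721, b = 0.367, c = 1.
Discriminant D = b^2 - 4ac = (0.367)^2 - 4*(0.721)*1 = 0.134689 - (2.884) = -2.749311.
D < 0, so the roots are the complex-conjugate pair z = (-b +/- i sqrt(-D)) / (2a) = -0.2545 +/- 1.1499i.
For a conjugate pair |z|^2 = z * conj(z) = (product of roots) = c/a = 1/(0.721) = 1.386963, so |z| = sqrt(1.386963) = 1.1777 for both roots.
Moduli of all roots: 1.1777, 1.1777.
All moduli strictly greater than 1? Yes.
Verdict: Invertible.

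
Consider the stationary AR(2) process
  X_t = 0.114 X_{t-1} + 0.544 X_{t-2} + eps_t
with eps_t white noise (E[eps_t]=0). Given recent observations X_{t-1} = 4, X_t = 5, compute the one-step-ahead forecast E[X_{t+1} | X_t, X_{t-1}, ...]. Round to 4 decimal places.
E[X_{t+1} \mid \mathcal F_t] = 2.7460

For an AR(p) model X_t = c + sum_i phi_i X_{t-i} + eps_t, the
one-step-ahead conditional mean is
  E[X_{t+1} | X_t, ...] = c + sum_i phi_i X_{t+1-i}.
Substitute known values:
  E[X_{t+1} | ...] = (0.114) * (5) + (0.544) * (4)
                   = 2.7460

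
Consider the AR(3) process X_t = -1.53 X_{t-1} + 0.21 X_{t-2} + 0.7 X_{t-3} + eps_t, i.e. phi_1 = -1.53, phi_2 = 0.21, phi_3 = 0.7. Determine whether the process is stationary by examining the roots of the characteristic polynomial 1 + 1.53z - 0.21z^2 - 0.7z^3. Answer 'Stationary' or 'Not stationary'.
\text{Not stationary}

The AR(p) characteristic polynomial is P(z) = 1 + 1.53z - 0.21z^2 - 0.7z^3.
Stationarity requires all roots to lie outside the unit circle, i.e. |z| > 1 for every root.
Degree 3: look for a simple real root z0 first, then factor out (1 - z/z0) and solve the remaining quadratic.
Testing z0 = -0.8: P(-0.8) = 1 + (1.53)(-0.8) + (-0.21)(-0.8)^2 + (-0.7)(-0.8)^3
  = 1 + (-1.224) + (-0.1344) + (0.3584) = 0.  So z_0 = -0.8 is a root, |z_0| = 0.8.
Divide out the factor (1 + 1.25 z) = (1 - z/z0) (since 1/z0 = -1.25):
  P(z) = (1 + 1.25 z)(1 + (0.28) z + (-0.56) z^2)
  [check: z-coef 0.28 - (-1.25) = 1.53; z^2-coef -0.56 - (-1.25)(0.28) = -0.21; z^3-coef -(-1.25)(-0.56) = -0.7.]
Remaining roots from the quadratic factor 1 + (0.28) z + (-0.56) z^2:
  Set 1 + (0.28) z + (-0.56) z^2 = 0, i.e. a z^2 + b z + c = 0 with a = -0.56, b = 0.28, c = 1.
  Discriminant D = b^2 - 4ac = (0.28)^2 - 4*(-0.56)*1 = 0.0784 - (-2.24) = 2.3184.
  D >= 0, so the roots are real: z = (-b +/- sqrt(D)) / (2a) = (-0.28 +/- 1.522629) / (-1.12).
    z_1 = (-0.28 + 1.522629) / (-1.12) = -1.1095,   |z_1| = 1.1095.
    z_2 = (-0.28 - 1.522629) / (-1.12) = 1.6095,   |z_2| = 1.6095.
Moduli of all roots: 0.8000, 1.1095, 1.6095.
All moduli strictly greater than 1? No.
Verdict: Not stationary.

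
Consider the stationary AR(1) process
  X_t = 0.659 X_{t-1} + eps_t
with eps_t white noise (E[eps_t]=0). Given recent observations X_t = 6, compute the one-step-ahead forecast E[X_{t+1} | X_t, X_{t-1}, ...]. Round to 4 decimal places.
E[X_{t+1} \mid \mathcal F_t] = 3.9540

For an AR(p) model X_t = c + sum_i phi_i X_{t-i} + eps_t, the
one-step-ahead conditional mean is
  E[X_{t+1} | X_t, ...] = c + sum_i phi_i X_{t+1-i}.
Substitute known values:
  E[X_{t+1} | ...] = (0.659) * (6)
                   = 3.9540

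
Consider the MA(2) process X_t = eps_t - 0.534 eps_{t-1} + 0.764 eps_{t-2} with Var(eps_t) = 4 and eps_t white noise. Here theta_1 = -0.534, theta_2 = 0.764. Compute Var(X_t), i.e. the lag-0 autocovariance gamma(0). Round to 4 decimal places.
\gamma(0) = 7.4754

For an MA(q) process X_t = eps_t + sum_i theta_i eps_{t-i} with
Var(eps_t) = sigma^2, the variance is
  gamma(0) = sigma^2 * (1 + sum_i theta_i^2).
  sum_i theta_i^2 = (-0.534)^2 + (0.764)^2 = 0.285156 + 0.583696 = 0.868852.
  gamma(0) = 4 * (1 + 0.868852) = 4 * 1.868852 = 7.475408, which rounds to 7.4754.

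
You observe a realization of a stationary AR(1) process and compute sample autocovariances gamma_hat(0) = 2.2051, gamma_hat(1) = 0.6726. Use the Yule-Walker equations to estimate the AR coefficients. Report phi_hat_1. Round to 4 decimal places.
\hat\phi_{1} = 0.3050

The Yule-Walker equations for an AR(p) process read, in matrix form,
  Gamma_p phi = r_p,   with   (Gamma_p)_{ij} = gamma(|i - j|),
                       (r_p)_i = gamma(i),   i,j = 1..p.
Substitute the sample gammas (Toeplitz matrix and right-hand side of size 1):
  Gamma_p = [[2.2051]]
  r_p     = [0.6726]
With p = 1 this is the single equation gamma(0) phi_1 = gamma(1):
  phi_hat_1 = gamma(1) / gamma(0) = 0.6726 / 2.2051 = 0.3050.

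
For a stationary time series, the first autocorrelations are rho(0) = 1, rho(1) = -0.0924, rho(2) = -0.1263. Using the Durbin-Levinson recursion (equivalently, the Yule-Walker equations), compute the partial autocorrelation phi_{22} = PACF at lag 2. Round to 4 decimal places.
\phi_{22} = -0.1360

The PACF at lag k is phi_{kk}, the last component of the solution
to the Yule-Walker system G_k phi = r_k where
  (G_k)_{ij} = rho(|i - j|), (r_k)_i = rho(i), i,j = 1..k.
Equivalently, Durbin-Levinson gives phi_{kk} iteratively:
  phi_{11} = rho(1)
  phi_{kk} = [rho(k) - sum_{j=1..k-1} phi_{k-1,j} rho(k-j)]
            / [1 - sum_{j=1..k-1} phi_{k-1,j} rho(j)],
  phi_{k,j} = phi_{k-1,j} - phi_{kk} phi_{k-1,k-j},  j = 1..k-1.
Step k = 1:
  phi_11 = rho(1) = -0.0924.
Step k = 2:
  phi_22 = [rho(2) - phi_11 rho(1)] / [1 - phi_11 rho(1)] = [-0.1263 - (-0.0924)(-0.0924)] / [1 - (-0.0924)(-0.0924)]
         = -0.13483776 / 0.99146224 = -0.136.
Therefore phi_{22} = -0.1360.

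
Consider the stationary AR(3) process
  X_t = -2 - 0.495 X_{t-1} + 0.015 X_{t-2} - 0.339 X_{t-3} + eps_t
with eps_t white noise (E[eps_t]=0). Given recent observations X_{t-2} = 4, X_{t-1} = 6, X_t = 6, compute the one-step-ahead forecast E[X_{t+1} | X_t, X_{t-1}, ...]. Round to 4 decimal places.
E[X_{t+1} \mid \mathcal F_t] = -6.2360

For an AR(p) model X_t = c + sum_i phi_i X_{t-i} + eps_t, the
one-step-ahead conditional mean is
  E[X_{t+1} | X_t, ...] = c + sum_i phi_i X_{t+1-i}.
Substitute known values:
  E[X_{t+1} | ...] = -2 + (-0.495) * (6) + (0.015) * (6) + (-0.339) * (4)
                   = -6.2360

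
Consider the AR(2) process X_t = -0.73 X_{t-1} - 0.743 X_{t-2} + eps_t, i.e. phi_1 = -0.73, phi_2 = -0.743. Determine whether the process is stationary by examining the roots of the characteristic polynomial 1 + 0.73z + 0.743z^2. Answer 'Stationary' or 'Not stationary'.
\text{Stationary}

The AR(p) characteristic polynomial is P(z) = 1 + 0.73z + 0.743z^2.
Stationarity requires all roots to lie outside the unit circle, i.e. |z| > 1 for every root.
Set 1 + (0.73) z + (0.743) z^2 = 0, i.e. a z^2 + b z + c = 0 with a = 0.743, b = 0.73, c = 1.
Discriminant D = b^2 - 4ac = (0.73)^2 - 4*(0.743)*1 = 0.5329 - (2.972) = -2.4391.
D < 0, so the roots are the complex-conjugate pair z = (-b +/- i sqrt(-D)) / (2a) = -0.4913 +/- 1.051i.
For a conjugate pair |z|^2 = z * conj(z) = (product of roots) = c/a = 1/(0.743) = 1.345895, so |z| = sqrt(1.345895) = 1.1601 for both roots.
Moduli of all roots: 1.1601, 1.1601.
All moduli strictly greater than 1? Yes.
Verdict: Stationary.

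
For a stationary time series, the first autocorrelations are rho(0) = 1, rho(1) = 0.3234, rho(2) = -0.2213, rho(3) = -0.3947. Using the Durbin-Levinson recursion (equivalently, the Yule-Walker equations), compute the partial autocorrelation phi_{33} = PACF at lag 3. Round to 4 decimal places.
\phi_{33} = -0.2309

The PACF at lag k is phi_{kk}, the last component of the solution
to the Yule-Walker system G_k phi = r_k where
  (G_k)_{ij} = rho(|i - j|), (r_k)_i = rho(i), i,j = 1..k.
Equivalently, Durbin-Levinson gives phi_{kk} iteratively:
  phi_{11} = rho(1)
  phi_{kk} = [rho(k) - sum_{j=1..k-1} phi_{k-1,j} rho(k-j)]
            / [1 - sum_{j=1..k-1} phi_{k-1,j} rho(j)],
  phi_{k,j} = phi_{k-1,j} - phi_{kk} phi_{k-1,k-j},  j = 1..k-1.
Step k = 1:
  phi_11 = rho(1) = 0.3234.
Step k = 2:
  phi_22 = [rho(2) - phi_11 rho(1)] / [1 - phi_11 rho(1)] = [-0.2213 - (0.3234)(0.3234)] / [1 - (0.3234)(0.3234)]
         = -0.32588756 / 0.89541244 = -0.363952.
  Update: phi_21 = phi_11 - phi_22 phi_11 = 0.3234 - (-0.363952)(0.3234) = 0.441102.
Step k = 3:
  phi_33 = [rho(3) - phi_21 rho(2) - phi_22 rho(1)] / [1 - phi_21 rho(1) - phi_22 rho(2)]
    numerator   = -0.3947 - (0.441102)(-0.2213) - (-0.363952)(0.3234) = -0.17938185
    denominator = 1 - (0.441102)(0.3234) - (-0.363952)(-0.2213) = 0.77680486
  phi_33 = -0.17938185 / 0.77680486 = -0.2309.
Therefore phi_{33} = -0.2309.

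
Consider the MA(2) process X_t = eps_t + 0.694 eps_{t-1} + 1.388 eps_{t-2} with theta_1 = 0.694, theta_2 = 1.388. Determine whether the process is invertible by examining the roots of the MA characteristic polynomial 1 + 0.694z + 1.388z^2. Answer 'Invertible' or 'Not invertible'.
\text{Not invertible}

The MA(q) characteristic polynomial is P(z) = 1 + 0.694z + 1.388z^2.
Invertibility requires all roots to lie outside the unit circle, i.e. |z| > 1 for every root.
Set 1 + (0.694) z + (1.388) z^2 = 0, i.e. a z^2 + b z + c = 0 with a = 1.388, b = 0.694, c = 1.
Discriminant D = b^2 - 4ac = (0.694)^2 - 4*(1.388)*1 = 0.481636 - (5.552) = -5.070364.
D < 0, so the roots are the complex-conjugate pair z = (-b +/- i sqrt(-D)) / (2a) = -0.25 +/- 0.8111i.
For a conjugate pair |z|^2 = z * conj(z) = (product of roots) = c/a = 1/(1.388) = 0.720461, so |z| = sqrt(0.720461) = 0.8488 for both roots.
Moduli of all roots: 0.8488, 0.8488.
All moduli strictly greater than 1? No.
Verdict: Not invertible.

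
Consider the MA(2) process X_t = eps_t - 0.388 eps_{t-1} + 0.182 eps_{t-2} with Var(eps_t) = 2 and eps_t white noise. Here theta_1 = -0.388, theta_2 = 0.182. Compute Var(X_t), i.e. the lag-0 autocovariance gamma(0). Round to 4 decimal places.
\gamma(0) = 2.3673

For an MA(q) process X_t = eps_t + sum_i theta_i eps_{t-i} with
Var(eps_t) = sigma^2, the variance is
  gamma(0) = sigma^2 * (1 + sum_i theta_i^2).
  sum_i theta_i^2 = (-0.388)^2 + (0.182)^2 = 0.150544 + 0.033124 = 0.183668.
  gamma(0) = 2 * (1 + 0.183668) = 2 * 1.183668 = 2.367336, which rounds to 2.3673.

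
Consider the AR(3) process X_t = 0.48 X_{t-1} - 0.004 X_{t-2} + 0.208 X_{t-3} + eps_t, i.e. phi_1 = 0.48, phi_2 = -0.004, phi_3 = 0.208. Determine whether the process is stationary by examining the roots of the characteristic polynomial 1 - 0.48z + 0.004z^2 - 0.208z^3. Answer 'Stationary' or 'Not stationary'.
\text{Stationary}

The AR(p) characteristic polynomial is P(z) = 1 - 0.48z + 0.004z^2 - 0.208z^3.
Stationarity requires all roots to lie outside the unit circle, i.e. |z| > 1 for every root.
Degree 3: look for a simple real root z0 first, then factor out (1 - z/z0) and solve the remaining quadratic.
Testing z0 = 1.25: P(1.25) = 1 + (-0.48)(1.25) + (0.004)(1.25)^2 + (-0.208)(1.25)^3
  = 1 + (-0.6) + (0.00625) + (-0.40625) = 0.  So z_0 = 1.25 is a root, |z_0| = 1.25.
Divide out the factor (1 - 0.8 z) = (1 - z/z0) (since 1/z0 = 0.8):
  P(z) = (1 - 0.8 z)(1 + (0.32) z + (0.26) z^2)
  [check: z-coef 0.32 - (0.8) = -0.48; z^2-coef 0.26 - (0.8)(0.32) = 0.004; z^3-coef -(0.8)(0.26) = -0.208.]
Remaining roots from the quadratic factor 1 + (0.32) z + (0.26) z^2:
  Set 1 + (0.32) z + (0.26) z^2 = 0, i.e. a z^2 + b z + c = 0 with a = 0.26, b = 0.32, c = 1.
  Discriminant D = b^2 - 4ac = (0.32)^2 - 4*(0.26)*1 = 0.1024 - (1.04) = -0.9376.
  D < 0, so the roots are the complex-conjugate pair z = (-b +/- i sqrt(-D)) / (2a) = -0.6154 +/- 1.8621i.
  For a conjugate pair |z|^2 = z * conj(z) = (product of roots) = c/a = 1/(0.26) = 3.846154, so |z| = sqrt(3.846154) = 1.9612 for both roots.
Moduli of all roots: 1.2500, 1.9612, 1.9612.
All moduli strictly greater than 1? Yes.
Verdict: Stationary.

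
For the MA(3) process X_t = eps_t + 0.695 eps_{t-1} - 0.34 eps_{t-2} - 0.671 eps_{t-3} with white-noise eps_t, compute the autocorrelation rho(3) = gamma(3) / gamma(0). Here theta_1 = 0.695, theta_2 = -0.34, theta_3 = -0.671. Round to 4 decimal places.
\rho(3) = -0.3275

For an MA(q) process with theta_0 = 1, the autocovariance is
  gamma(k) = sigma^2 * sum_{i=0..q-k} theta_i * theta_{i+k},
and rho(k) = gamma(k) / gamma(0). Sigma^2 cancels.
  numerator   = (1)*(-0.671) = -0.671.
  denominator = (1)^2 + (0.695)^2 + (-0.34)^2 + (-0.671)^2 = 2.048866.
  rho(3) = -0.671 / 2.048866 = -0.3275.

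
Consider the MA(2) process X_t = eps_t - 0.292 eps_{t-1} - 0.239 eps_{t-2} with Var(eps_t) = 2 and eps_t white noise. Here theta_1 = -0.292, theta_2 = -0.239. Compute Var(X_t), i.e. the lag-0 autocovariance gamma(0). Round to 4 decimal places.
\gamma(0) = 2.2848

For an MA(q) process X_t = eps_t + sum_i theta_i eps_{t-i} with
Var(eps_t) = sigma^2, the variance is
  gamma(0) = sigma^2 * (1 + sum_i theta_i^2).
  sum_i theta_i^2 = (-0.292)^2 + (-0.239)^2 = 0.085264 + 0.057121 = 0.142385.
  gamma(0) = 2 * (1 + 0.142385) = 2 * 1.142385 = 2.28477, which rounds to 2.2848.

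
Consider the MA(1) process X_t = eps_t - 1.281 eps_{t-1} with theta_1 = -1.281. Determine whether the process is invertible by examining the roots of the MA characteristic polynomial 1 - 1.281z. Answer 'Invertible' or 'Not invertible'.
\text{Not invertible}

The MA(q) characteristic polynomial is P(z) = 1 - 1.281z.
Invertibility requires all roots to lie outside the unit circle, i.e. |z| > 1 for every root.
This is linear in z: 1 + (-1.281) z = 0  =>  z = -1/(-1.281) = 0.78064,  |z| = 0.78064.
Moduli of all roots: 0.7806.
All moduli strictly greater than 1? No.
Verdict: Not invertible.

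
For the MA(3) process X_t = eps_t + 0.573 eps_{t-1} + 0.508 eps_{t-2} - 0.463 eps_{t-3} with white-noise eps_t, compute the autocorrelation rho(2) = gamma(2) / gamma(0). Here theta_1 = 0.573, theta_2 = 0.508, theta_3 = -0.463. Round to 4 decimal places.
\rho(2) = 0.1348

For an MA(q) process with theta_0 = 1, the autocovariance is
  gamma(k) = sigma^2 * sum_{i=0..q-k} theta_i * theta_{i+k},
and rho(k) = gamma(k) / gamma(0). Sigma^2 cancels.
  numerator   = (1)*(0.508) + (0.573)*(-0.463) = 0.242701.
  denominator = (1)^2 + (0.573)^2 + (0.508)^2 + (-0.463)^2 = 1.800762.
  rho(2) = 0.242701 / 1.800762 = 0.1348.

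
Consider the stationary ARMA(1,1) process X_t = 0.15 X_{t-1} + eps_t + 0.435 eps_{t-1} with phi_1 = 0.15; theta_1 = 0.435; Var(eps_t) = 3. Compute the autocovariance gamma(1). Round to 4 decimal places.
\gamma(1) = 1.9125

Multiply the model equation by X_{t-k} and take expectations. With theta_0 = psi_0 = 1 and psi_j the MA(infinity) weights, this gives
  gamma(k) - sum_i phi_i gamma(k-i) = c_k,
  c_k = sigma^2 * sum_{j=k..q} theta_j psi_{j-k}   (c_k = 0 for k > q),
using gamma(-m) = gamma(m).
psi-weights needed (psi_j = theta_j + sum_i phi_i psi_{j-i}):
  psi_1 = theta_1 + phi_1 = 0.435 + (0.15) = 0.585
Right-hand sides:
  c_0 = sigma^2 (1 + theta_1 psi_1) = 3 * (1 + (0.435)(0.585)) = 3 * 1.254475 = 3.763425
  c_1 = sigma^2 theta_1 = 3 * (0.435) = 1.305
  c_2 = 0
Equations for k = 0 and k = 1 (AR order 1):
  gamma(0) = phi_1 gamma(1) + c_0
  gamma(1) = phi_1 gamma(0) + c_1
Substituting the second into the first: gamma(0) (1 - phi_1^2) = c_0 + phi_1 c_1, so
  gamma(0) = (c_0 + phi_1 c_1) / (1 - phi_1^2) = (3.763425 + (0.15)(1.305)) / (1 - (0.15)^2) = 3.959175 / 0.9775 = 4.050307.
  gamma(1) = phi_1 gamma(0) + c_1 = (0.15)(4.050307) + (1.305) = 1.912546.
Therefore gamma(1) = 1.9125 (to 4 decimal places).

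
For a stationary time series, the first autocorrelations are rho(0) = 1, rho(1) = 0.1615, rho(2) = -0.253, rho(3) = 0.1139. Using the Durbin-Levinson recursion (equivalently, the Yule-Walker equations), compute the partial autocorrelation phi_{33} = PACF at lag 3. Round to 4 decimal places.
\phi_{33} = 0.2380

The PACF at lag k is phi_{kk}, the last component of the solution
to the Yule-Walker system G_k phi = r_k where
  (G_k)_{ij} = rho(|i - j|), (r_k)_i = rho(i), i,j = 1..k.
Equivalently, Durbin-Levinson gives phi_{kk} iteratively:
  phi_{11} = rho(1)
  phi_{kk} = [rho(k) - sum_{j=1..k-1} phi_{k-1,j} rho(k-j)]
            / [1 - sum_{j=1..k-1} phi_{k-1,j} rho(j)],
  phi_{k,j} = phi_{k-1,j} - phi_{kk} phi_{k-1,k-j},  j = 1..k-1.
Step k = 1:
  phi_11 = rho(1) = 0.1615.
Step k = 2:
  phi_22 = [rho(2) - phi_11 rho(1)] / [1 - phi_11 rho(1)] = [-0.253 - (0.1615)(0.1615)] / [1 - (0.1615)(0.1615)]
         = -0.27908225 / 0.97391775 = -0.286556.
  Update: phi_21 = phi_11 - phi_22 phi_11 = 0.1615 - (-0.286556)(0.1615) = 0.207779.
Step k = 3:
  phi_33 = [rho(3) - phi_21 rho(2) - phi_22 rho(1)] / [1 - phi_21 rho(1) - phi_22 rho(2)]
    numerator   = 0.1139 - (0.207779)(-0.253) - (-0.286556)(0.1615) = 0.21274689
    denominator = 1 - (0.207779)(0.1615) - (-0.286556)(-0.253) = 0.89394498
  phi_33 = 0.21274689 / 0.89394498 = 0.238.
Therefore phi_{33} = 0.2380.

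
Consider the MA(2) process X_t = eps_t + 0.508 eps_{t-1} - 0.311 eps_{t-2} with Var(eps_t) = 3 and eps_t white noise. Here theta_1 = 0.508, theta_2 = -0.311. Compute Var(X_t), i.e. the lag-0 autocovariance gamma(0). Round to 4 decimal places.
\gamma(0) = 4.0644

For an MA(q) process X_t = eps_t + sum_i theta_i eps_{t-i} with
Var(eps_t) = sigma^2, the variance is
  gamma(0) = sigma^2 * (1 + sum_i theta_i^2).
  sum_i theta_i^2 = (0.508)^2 + (-0.311)^2 = 0.258064 + 0.096721 = 0.354785.
  gamma(0) = 3 * (1 + 0.354785) = 3 * 1.354785 = 4.064355, which rounds to 4.0644.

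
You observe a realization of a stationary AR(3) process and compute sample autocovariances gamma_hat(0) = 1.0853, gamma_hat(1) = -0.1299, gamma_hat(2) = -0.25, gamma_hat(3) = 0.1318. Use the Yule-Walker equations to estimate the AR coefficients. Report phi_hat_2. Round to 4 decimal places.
\hat\phi_{2} = -0.2390

The Yule-Walker equations for an AR(p) process read, in matrix form,
  Gamma_p phi = r_p,   with   (Gamma_p)_{ij} = gamma(|i - j|),
                       (r_p)_i = gamma(i),   i,j = 1..p.
Substitute the sample gammas (Toeplitz matrix and right-hand side of size 3):
  Gamma_p = [[1.0853, -0.1299, -0.25], [-0.1299, 1.0853, -0.1299], [-0.25, -0.1299, 1.0853]]
  r_p     = [-0.1299, -0.25, 0.1318]
Written out (R1..R3):
  (R1) 1.0853 phi_1 - 0.1299 phi_2 - 0.25 phi_3 = -0.1299
  (R2) -0.1299 phi_1 + 1.0853 phi_2 - 0.1299 phi_3 = -0.25
  (R3) -0.25 phi_1 - 0.1299 phi_2 + 1.0853 phi_3 = 0.1318
Gaussian elimination:
  R2 <- R2 - (-0.1299/1.0853) R1 = R2 - (-0.11969) R1:  1.069752 phi_2 - 0.159823 phi_3 = -0.265548
  R3 <- R3 - (-0.25/1.0853) R1 = R3 - (-0.230351) R1:  -0.159823 phi_2 + 1.027712 phi_3 = 0.101877
  R3 <- R3 - (-0.159823/1.069752) R2 = R3 - (-0.149402) R2:  1.003834 phi_3 = 0.062204
Back-substitution:
  phi_hat_3 = 0.062204 / 1.003834 = 0.061967
  phi_hat_2 = (-0.265548 - (-0.159823)(0.061967)) / 1.069752 = -0.238975
  phi_hat_1 = (-0.1299 - (-0.1299)(-0.238975) - (-0.25)(0.061967)) / 1.0853 = -0.134019
So phi_hat = [-0.1340, -0.2390, 0.0620].
Therefore phi_hat_2 = -0.2390.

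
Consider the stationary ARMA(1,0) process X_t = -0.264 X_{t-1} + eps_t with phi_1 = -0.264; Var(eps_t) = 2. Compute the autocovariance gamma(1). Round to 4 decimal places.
\gamma(1) = -0.5676

Multiply the model equation by X_{t-k} and take expectations. With theta_0 = psi_0 = 1 and psi_j the MA(infinity) weights, this gives
  gamma(k) - sum_i phi_i gamma(k-i) = c_k,
  c_k = sigma^2 * sum_{j=k..q} theta_j psi_{j-k}   (c_k = 0 for k > q),
using gamma(-m) = gamma(m).
Pure AR (q = 0): c_0 = sigma^2 = 2, c_k = 0 for k >= 1.
Equations for k = 0 and k = 1 (AR order 1):
  gamma(0) = phi_1 gamma(1) + c_0
  gamma(1) = phi_1 gamma(0) + c_1
Substituting the second into the first: gamma(0) (1 - phi_1^2) = c_0 + phi_1 c_1, so
  gamma(0) = c_0 / (1 - phi_1^2) = 2 / (1 - (-0.264)^2) = 2 / 0.930304 = 2.149835.
  gamma(1) = phi_1 gamma(0) = (-0.264)(2.149835) = -0.567556.
Therefore gamma(1) = -0.5676 (to 4 decimal places).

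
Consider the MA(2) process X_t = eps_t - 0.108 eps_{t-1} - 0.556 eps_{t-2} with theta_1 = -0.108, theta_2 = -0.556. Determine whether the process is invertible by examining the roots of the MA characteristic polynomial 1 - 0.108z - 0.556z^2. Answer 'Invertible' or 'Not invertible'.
\text{Invertible}

The MA(q) characteristic polynomial is P(z) = 1 - 0.108z - 0.556z^2.
Invertibility requires all roots to lie outside the unit circle, i.e. |z| > 1 for every root.
Set 1 + (-0.108) z + (-0.556) z^2 = 0, i.e. a z^2 + b z + c = 0 with a = -0.556, b = -0.108, c = 1.
Discriminant D = b^2 - 4ac = (-0.108)^2 - 4*(-0.556)*1 = 0.011664 - (-2.224) = 2.235664.
D >= 0, so the roots are real: z = (-b +/- sqrt(D)) / (2a) = (0.108 +/- 1.495214) / (-1.112).
  z_1 = (0.108 + 1.495214) / (-1.112) = -1.4417,   |z_1| = 1.4417.
  z_2 = (0.108 - 1.495214) / (-1.112) = 1.2475,   |z_2| = 1.2475.
Moduli of all roots: 1.4417, 1.2475.
All moduli strictly greater than 1? Yes.
Verdict: Invertible.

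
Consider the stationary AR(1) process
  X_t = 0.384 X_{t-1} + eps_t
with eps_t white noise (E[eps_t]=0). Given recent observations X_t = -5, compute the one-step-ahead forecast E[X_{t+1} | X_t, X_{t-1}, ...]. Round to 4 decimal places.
E[X_{t+1} \mid \mathcal F_t] = -1.9200

For an AR(p) model X_t = c + sum_i phi_i X_{t-i} + eps_t, the
one-step-ahead conditional mean is
  E[X_{t+1} | X_t, ...] = c + sum_i phi_i X_{t+1-i}.
Substitute known values:
  E[X_{t+1} | ...] = (0.384) * (-5)
                   = -1.9200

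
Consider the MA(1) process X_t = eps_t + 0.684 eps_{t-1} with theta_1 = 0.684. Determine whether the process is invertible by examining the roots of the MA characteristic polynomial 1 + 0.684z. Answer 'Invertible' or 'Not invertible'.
\text{Invertible}

The MA(q) characteristic polynomial is P(z) = 1 + 0.684z.
Invertibility requires all roots to lie outside the unit circle, i.e. |z| > 1 for every root.
This is linear in z: 1 + (0.684) z = 0  =>  z = -1/(0.684) = -1.461988,  |z| = 1.461988.
Moduli of all roots: 1.4620.
All moduli strictly greater than 1? Yes.
Verdict: Invertible.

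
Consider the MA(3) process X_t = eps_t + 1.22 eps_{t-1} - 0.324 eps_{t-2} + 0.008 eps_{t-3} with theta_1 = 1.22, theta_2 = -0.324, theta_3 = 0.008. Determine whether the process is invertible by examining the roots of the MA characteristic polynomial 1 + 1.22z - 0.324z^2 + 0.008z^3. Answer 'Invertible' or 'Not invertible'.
\text{Not invertible}

The MA(q) characteristic polynomial is P(z) = 1 + 1.22z - 0.324z^2 + 0.008z^3.
Invertibility requires all roots to lie outside the unit circle, i.e. |z| > 1 for every root.
Degree 3: look for a simple real root z0 first, then factor out (1 - z/z0) and solve the remaining quadratic.
Testing z0 = 5: P(5) = 1 + (1.22)(5) + (-0.324)(5)^2 + (0.008)(5)^3
  = 1 + (6.1) + (-8.1) + (1) = 0.  So z_0 = 5 is a root, |z_0| = 5.
Divide out the factor (1 - 0.2 z) = (1 - z/z0) (since 1/z0 = 0.2):
  P(z) = (1 - 0.2 z)(1 + (1.42) z + (-0.04) z^2)
  [check: z-coef 1.42 - (0.2) = 1.22; z^2-coef -0.04 - (0.2)(1.42) = -0.324; z^3-coef -(0.2)(-0.04) = 0.008.]
Remaining roots from the quadratic factor 1 + (1.42) z + (-0.04) z^2:
  Set 1 + (1.42) z + (-0.04) z^2 = 0, i.e. a z^2 + b z + c = 0 with a = -0.04, b = 1.42, c = 1.
  Discriminant D = b^2 - 4ac = (1.42)^2 - 4*(-0.04)*1 = 2.0164 - (-0.16) = 2.1764.
  D >= 0, so the roots are real: z = (-b +/- sqrt(D)) / (2a) = (-1.42 +/- 1.475263) / (-0.08).
    z_1 = (-1.42 + 1.475263) / (-0.08) = -0.6908,   |z_1| = 0.6908.
    z_2 = (-1.42 - 1.475263) / (-0.08) = 36.1908,   |z_2| = 36.1908.
Moduli of all roots: 5.0000, 0.6908, 36.1908.
All moduli strictly greater than 1? No.
Verdict: Not invertible.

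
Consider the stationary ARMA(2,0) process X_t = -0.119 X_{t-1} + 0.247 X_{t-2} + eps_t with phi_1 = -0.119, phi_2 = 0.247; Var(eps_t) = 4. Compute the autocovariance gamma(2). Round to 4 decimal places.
\gamma(2) = 1.1613

Multiply the model equation by X_{t-k} and take expectations. With theta_0 = psi_0 = 1 and psi_j the MA(infinity) weights, this gives
  gamma(k) - sum_i phi_i gamma(k-i) = c_k,
  c_k = sigma^2 * sum_{j=k..q} theta_j psi_{j-k}   (c_k = 0 for k > q),
using gamma(-m) = gamma(m).
Pure AR (q = 0): c_0 = sigma^2 = 4, c_k = 0 for k >= 1.
Equations for k = 0, 1, 2 (AR order 2, c_2 = 0):
  (E0) gamma(0) = phi_1 gamma(1) + phi_2 gamma(2) + c_0
  (E1) gamma(1) = phi_1 gamma(0) + phi_2 gamma(1) + c_1
  (E2) gamma(2) = phi_1 gamma(1) + phi_2 gamma(0)
From (E1): gamma(1) = A gamma(0) + B with
  A = phi_1 / (1 - phi_2) = -0.119 / 0.753 = -0.158035,   B = c_1 / (1 - phi_2) = 0 / 0.753 = 0.
Insert (E2) into (E0): gamma(0) (1 - phi_2^2) = phi_1 (1 + phi_2) gamma(1) + c_0.
  phi_1 (1 + phi_2) = (-0.119)(1.247) = -0.148393,   1 - phi_2^2 = 0.938991.
Replace gamma(1) by A gamma(0) + B and collect gamma(0):
  gamma(0) [0.938991 - (-0.148393)(-0.158035)] = c_0 = 4
  gamma(0) * 0.91554 = 4
  gamma(0) = 4 / 0.91554 = 4.369007.
  gamma(1) = A gamma(0) = (-0.158035)(4.369007) = -0.690454.
  gamma(2) = phi_1 gamma(1) + phi_2 gamma(0) = (-0.119)(-0.690454) + (0.247)(4.369007) = 1.161309.
Therefore gamma(2) = 1.1613 (to 4 decimal places).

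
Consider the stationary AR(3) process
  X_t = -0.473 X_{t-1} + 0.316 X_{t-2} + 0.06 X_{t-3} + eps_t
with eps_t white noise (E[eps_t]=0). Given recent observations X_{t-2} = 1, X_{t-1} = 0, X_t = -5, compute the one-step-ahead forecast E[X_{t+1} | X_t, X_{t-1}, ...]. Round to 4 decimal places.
E[X_{t+1} \mid \mathcal F_t] = 2.4250

For an AR(p) model X_t = c + sum_i phi_i X_{t-i} + eps_t, the
one-step-ahead conditional mean is
  E[X_{t+1} | X_t, ...] = c + sum_i phi_i X_{t+1-i}.
Substitute known values:
  E[X_{t+1} | ...] = (-0.473) * (-5) + (0.316) * (0) + (0.06) * (1)
                   = 2.4250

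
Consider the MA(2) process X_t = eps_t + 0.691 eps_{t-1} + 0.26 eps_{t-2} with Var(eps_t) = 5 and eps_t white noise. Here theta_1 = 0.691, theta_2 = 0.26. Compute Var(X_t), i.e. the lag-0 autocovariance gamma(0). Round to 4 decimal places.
\gamma(0) = 7.7254

For an MA(q) process X_t = eps_t + sum_i theta_i eps_{t-i} with
Var(eps_t) = sigma^2, the variance is
  gamma(0) = sigma^2 * (1 + sum_i theta_i^2).
  sum_i theta_i^2 = (0.691)^2 + (0.26)^2 = 0.477481 + 0.0676 = 0.545081.
  gamma(0) = 5 * (1 + 0.545081) = 5 * 1.545081 = 7.725405, which rounds to 7.7254.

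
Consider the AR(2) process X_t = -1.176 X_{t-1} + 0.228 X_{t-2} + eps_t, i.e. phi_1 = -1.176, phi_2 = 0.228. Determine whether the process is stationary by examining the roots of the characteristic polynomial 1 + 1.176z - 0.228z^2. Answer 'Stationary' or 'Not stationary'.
\text{Not stationary}

The AR(p) characteristic polynomial is P(z) = 1 + 1.176z - 0.228z^2.
Stationarity requires all roots to lie outside the unit circle, i.e. |z| > 1 for every root.
Set 1 + (1.176) z + (-0.228) z^2 = 0, i.e. a z^2 + b z + c = 0 with a = -0.228, b = 1.176, c = 1.
Discriminant D = b^2 - 4ac = (1.176)^2 - 4*(-0.228)*1 = 1.382976 - (-0.912) = 2.294976.
D >= 0, so the roots are real: z = (-b +/- sqrt(D)) / (2a) = (-1.176 +/- 1.514918) / (-0.456).
  z_1 = (-1.176 + 1.514918) / (-0.456) = -0.7432,   |z_1| = 0.7432.
  z_2 = (-1.176 - 1.514918) / (-0.456) = 5.9011,   |z_2| = 5.9011.
Moduli of all roots: 0.7432, 5.9011.
All moduli strictly greater than 1? No.
Verdict: Not stationary.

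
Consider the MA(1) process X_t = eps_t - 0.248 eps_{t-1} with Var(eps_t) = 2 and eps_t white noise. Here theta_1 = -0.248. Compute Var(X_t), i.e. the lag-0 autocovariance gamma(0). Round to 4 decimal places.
\gamma(0) = 2.1230

For an MA(q) process X_t = eps_t + sum_i theta_i eps_{t-i} with
Var(eps_t) = sigma^2, the variance is
  gamma(0) = sigma^2 * (1 + sum_i theta_i^2).
  sum_i theta_i^2 = (-0.248)^2 = 0.061504.
  gamma(0) = 2 * (1 + 0.061504) = 2 * 1.061504 = 2.123008, which rounds to 2.1230.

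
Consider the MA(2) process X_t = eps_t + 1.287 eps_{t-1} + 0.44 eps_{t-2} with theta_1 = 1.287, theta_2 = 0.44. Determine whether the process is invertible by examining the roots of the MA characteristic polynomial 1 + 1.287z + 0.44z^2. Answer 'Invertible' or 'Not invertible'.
\text{Invertible}

The MA(q) characteristic polynomial is P(z) = 1 + 1.287z + 0.44z^2.
Invertibility requires all roots to lie outside the unit circle, i.e. |z| > 1 for every root.
Set 1 + (1.287) z + (0.44) z^2 = 0, i.e. a z^2 + b z + c = 0 with a = 0.44, b = 1.287, c = 1.
Discriminant D = b^2 - 4ac = (1.287)^2 - 4*(0.44)*1 = 1.656369 - (1.76) = -0.103631.
D < 0, so the roots are the complex-conjugate pair z = (-b +/- i sqrt(-D)) / (2a) = -1.4625 +/- 0.3658i.
For a conjugate pair |z|^2 = z * conj(z) = (product of roots) = c/a = 1/(0.44) = 2.272727, so |z| = sqrt(2.272727) = 1.5076 for both roots.
Moduli of all roots: 1.5076, 1.5076.
All moduli strictly greater than 1? Yes.
Verdict: Invertible.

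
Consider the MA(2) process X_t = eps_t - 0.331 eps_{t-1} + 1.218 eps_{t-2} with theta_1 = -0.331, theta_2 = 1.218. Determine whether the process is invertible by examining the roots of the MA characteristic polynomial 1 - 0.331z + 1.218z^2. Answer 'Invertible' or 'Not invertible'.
\text{Not invertible}

The MA(q) characteristic polynomial is P(z) = 1 - 0.331z + 1.218z^2.
Invertibility requires all roots to lie outside the unit circle, i.e. |z| > 1 for every root.
Set 1 + (-0.331) z + (1.218) z^2 = 0, i.e. a z^2 + b z + c = 0 with a = 1.218, b = -0.331, c = 1.
Discriminant D = b^2 - 4ac = (-0.331)^2 - 4*(1.218)*1 = 0.109561 - (4.872) = -4.762439.
D < 0, so the roots are the complex-conjugate pair z = (-b +/- i sqrt(-D)) / (2a) = 0.1359 +/- 0.8959i.
For a conjugate pair |z|^2 = z * conj(z) = (product of roots) = c/a = 1/(1.218) = 0.821018, so |z| = sqrt(0.821018) = 0.9061 for both roots.
Moduli of all roots: 0.9061, 0.9061.
All moduli strictly greater than 1? No.
Verdict: Not invertible.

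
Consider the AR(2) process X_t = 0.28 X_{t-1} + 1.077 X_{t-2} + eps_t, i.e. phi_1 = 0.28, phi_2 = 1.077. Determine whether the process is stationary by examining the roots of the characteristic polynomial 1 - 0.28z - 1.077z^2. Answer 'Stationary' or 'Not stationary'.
\text{Not stationary}

The AR(p) characteristic polynomial is P(z) = 1 - 0.28z - 1.077z^2.
Stationarity requires all roots to lie outside the unit circle, i.e. |z| > 1 for every root.
Set 1 + (-0.28) z + (-1.077) z^2 = 0, i.e. a z^2 + b z + c = 0 with a = -1.077, b = -0.28, c = 1.
Discriminant D = b^2 - 4ac = (-0.28)^2 - 4*(-1.077)*1 = 0.0784 - (-4.308) = 4.3864.
D >= 0, so the roots are real: z = (-b +/- sqrt(D)) / (2a) = (0.28 +/- 2.094373) / (-2.154).
  z_1 = (0.28 + 2.094373) / (-2.154) = -1.1023,   |z_1| = 1.1023.
  z_2 = (0.28 - 2.094373) / (-2.154) = 0.8423,   |z_2| = 0.8423.
Moduli of all roots: 1.1023, 0.8423.
All moduli strictly greater than 1? No.
Verdict: Not stationary.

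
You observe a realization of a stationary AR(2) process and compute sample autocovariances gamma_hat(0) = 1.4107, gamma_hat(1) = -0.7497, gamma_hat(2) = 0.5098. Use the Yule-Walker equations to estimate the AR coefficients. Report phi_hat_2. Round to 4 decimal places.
\hat\phi_{2} = 0.1100

The Yule-Walker equations for an AR(p) process read, in matrix form,
  Gamma_p phi = r_p,   with   (Gamma_p)_{ij} = gamma(|i - j|),
                       (r_p)_i = gamma(i),   i,j = 1..p.
Substitute the sample gammas (Toeplitz matrix and right-hand side of size 2):
  Gamma_p = [[1.4107, -0.7497], [-0.7497, 1.4107]]
  r_p     = [-0.7497, 0.5098]
Written out:
  1.4107 phi_1 - 0.7497 phi_2 = -0.7497
  -0.7497 phi_1 + 1.4107 phi_2 = 0.5098
Solve by Cramer's rule:
  det = gamma(0)^2 - gamma(1)^2 = (1.4107)^2 - (-0.7497)^2 = 1.99007449 - 0.56205009 = 1.4280244
  phi_hat_1 = [gamma(1) gamma(0) - gamma(1) gamma(2)] / det = [(-0.7497)(1.4107) - (-0.7497)(0.5098)] / 1.4280244 = -0.67540473 / 1.4280244 = -0.473
  phi_hat_2 = [gamma(0) gamma(2) - gamma(1)^2] / det = [(1.4107)(0.5098) - (-0.7497)^2] / 1.4280244 = 0.15712477 / 1.4280244 = 0.11
So phi_hat = [-0.4730, 0.1100].
Therefore phi_hat_2 = 0.1100.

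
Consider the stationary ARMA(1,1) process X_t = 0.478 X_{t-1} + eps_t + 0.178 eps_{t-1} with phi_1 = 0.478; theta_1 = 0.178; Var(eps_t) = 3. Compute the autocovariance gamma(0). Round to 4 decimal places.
\gamma(0) = 4.6733

Multiply the model equation by X_{t-k} and take expectations. With theta_0 = psi_0 = 1 and psi_j the MA(infinity) weights, this gives
  gamma(k) - sum_i phi_i gamma(k-i) = c_k,
  c_k = sigma^2 * sum_{j=k..q} theta_j psi_{j-k}   (c_k = 0 for k > q),
using gamma(-m) = gamma(m).
psi-weights needed (psi_j = theta_j + sum_i phi_i psi_{j-i}):
  psi_1 = theta_1 + phi_1 = 0.178 + (0.478) = 0.656
Right-hand sides:
  c_0 = sigma^2 (1 + theta_1 psi_1) = 3 * (1 + (0.178)(0.656)) = 3 * 1.116768 = 3.350304
  c_1 = sigma^2 theta_1 = 3 * (0.178) = 0.534
  c_2 = 0
Equations for k = 0 and k = 1 (AR order 1):
  gamma(0) = phi_1 gamma(1) + c_0
  gamma(1) = phi_1 gamma(0) + c_1
Substituting the second into the first: gamma(0) (1 - phi_1^2) = c_0 + phi_1 c_1, so
  gamma(0) = (c_0 + phi_1 c_1) / (1 - phi_1^2) = (3.350304 + (0.478)(0.534)) / (1 - (0.478)^2) = 3.605556 / 0.771516 = 4.673339.
Therefore gamma(0) = 4.6733 (to 4 decimal places).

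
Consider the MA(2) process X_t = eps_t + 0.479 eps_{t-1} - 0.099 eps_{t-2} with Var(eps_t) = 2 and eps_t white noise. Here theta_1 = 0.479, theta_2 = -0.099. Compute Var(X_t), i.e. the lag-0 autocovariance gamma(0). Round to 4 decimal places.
\gamma(0) = 2.4785

For an MA(q) process X_t = eps_t + sum_i theta_i eps_{t-i} with
Var(eps_t) = sigma^2, the variance is
  gamma(0) = sigma^2 * (1 + sum_i theta_i^2).
  sum_i theta_i^2 = (0.479)^2 + (-0.099)^2 = 0.229441 + 0.009801 = 0.239242.
  gamma(0) = 2 * (1 + 0.239242) = 2 * 1.239242 = 2.478484, which rounds to 2.4785.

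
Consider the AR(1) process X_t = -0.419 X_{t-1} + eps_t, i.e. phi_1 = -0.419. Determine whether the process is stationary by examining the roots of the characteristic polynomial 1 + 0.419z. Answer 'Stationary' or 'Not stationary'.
\text{Stationary}

The AR(p) characteristic polynomial is P(z) = 1 + 0.419z.
Stationarity requires all roots to lie outside the unit circle, i.e. |z| > 1 for every root.
This is linear in z: 1 + (0.419) z = 0  =>  z = -1/(0.419) = -2.386635,  |z| = 2.386635.
Moduli of all roots: 2.3866.
All moduli strictly greater than 1? Yes.
Verdict: Stationary.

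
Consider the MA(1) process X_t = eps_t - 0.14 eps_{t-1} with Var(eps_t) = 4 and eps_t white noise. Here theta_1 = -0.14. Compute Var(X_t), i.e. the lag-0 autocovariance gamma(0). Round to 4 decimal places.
\gamma(0) = 4.0784

For an MA(q) process X_t = eps_t + sum_i theta_i eps_{t-i} with
Var(eps_t) = sigma^2, the variance is
  gamma(0) = sigma^2 * (1 + sum_i theta_i^2).
  sum_i theta_i^2 = (-0.14)^2 = 0.0196.
  gamma(0) = 4 * (1 + 0.0196) = 4 * 1.0196 = 4.0784.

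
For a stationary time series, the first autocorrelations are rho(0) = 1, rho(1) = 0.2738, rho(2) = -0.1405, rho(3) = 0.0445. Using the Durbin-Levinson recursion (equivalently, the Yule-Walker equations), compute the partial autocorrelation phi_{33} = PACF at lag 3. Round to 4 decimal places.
\phi_{33} = 0.1780

The PACF at lag k is phi_{kk}, the last component of the solution
to the Yule-Walker system G_k phi = r_k where
  (G_k)_{ij} = rho(|i - j|), (r_k)_i = rho(i), i,j = 1..k.
Equivalently, Durbin-Levinson gives phi_{kk} iteratively:
  phi_{11} = rho(1)
  phi_{kk} = [rho(k) - sum_{j=1..k-1} phi_{k-1,j} rho(k-j)]
            / [1 - sum_{j=1..k-1} phi_{k-1,j} rho(j)],
  phi_{k,j} = phi_{k-1,j} - phi_{kk} phi_{k-1,k-j},  j = 1..k-1.
Step k = 1:
  phi_11 = rho(1) = 0.2738.
Step k = 2:
  phi_22 = [rho(2) - phi_11 rho(1)] / [1 - phi_11 rho(1)] = [-0.1405 - (0.2738)(0.2738)] / [1 - (0.2738)(0.2738)]
         = -0.21546644 / 0.92503356 = -0.232928.
  Update: phi_21 = phi_11 - phi_22 phi_11 = 0.2738 - (-0.232928)(0.2738) = 0.337576.
Step k = 3:
  phi_33 = [rho(3) - phi_21 rho(2) - phi_22 rho(1)] / [1 - phi_21 rho(1) - phi_22 rho(2)]
    numerator   = 0.0445 - (0.337576)(-0.1405) - (-0.232928)(0.2738) = 0.15570515
    denominator = 1 - (0.337576)(0.2738) - (-0.232928)(-0.1405) = 0.87484534
  phi_33 = 0.15570515 / 0.87484534 = 0.178.
Therefore phi_{33} = 0.1780.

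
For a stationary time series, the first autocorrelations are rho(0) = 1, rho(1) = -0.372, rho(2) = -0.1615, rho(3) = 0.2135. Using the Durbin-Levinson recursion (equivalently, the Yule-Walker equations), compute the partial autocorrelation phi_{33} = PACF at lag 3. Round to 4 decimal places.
\phi_{33} = 0.0040

The PACF at lag k is phi_{kk}, the last component of the solution
to the Yule-Walker system G_k phi = r_k where
  (G_k)_{ij} = rho(|i - j|), (r_k)_i = rho(i), i,j = 1..k.
Equivalently, Durbin-Levinson gives phi_{kk} iteratively:
  phi_{11} = rho(1)
  phi_{kk} = [rho(k) - sum_{j=1..k-1} phi_{k-1,j} rho(k-j)]
            / [1 - sum_{j=1..k-1} phi_{k-1,j} rho(j)],
  phi_{k,j} = phi_{k-1,j} - phi_{kk} phi_{k-1,k-j},  j = 1..k-1.
Step k = 1:
  phi_11 = rho(1) = -0.372.
Step k = 2:
  phi_22 = [rho(2) - phi_11 rho(1)] / [1 - phi_11 rho(1)] = [-0.1615 - (-0.372)(-0.372)] / [1 - (-0.372)(-0.372)]
         = -0.299884 / 0.861616 = -0.348048.
  Update: phi_21 = phi_11 - phi_22 phi_11 = -0.372 - (-0.348048)(-0.372) = -0.501474.
Step k = 3:
  phi_33 = [rho(3) - phi_21 rho(2) - phi_22 rho(1)] / [1 - phi_21 rho(1) - phi_22 rho(2)]
    numerator   = 0.2135 - (-0.501474)(-0.1615) - (-0.348048)(-0.372) = 0.00303798
    denominator = 1 - (-0.501474)(-0.372) - (-0.348048)(-0.1615) = 0.75724188
  phi_33 = 0.00303798 / 0.75724188 = 0.004.
Therefore phi_{33} = 0.0040.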